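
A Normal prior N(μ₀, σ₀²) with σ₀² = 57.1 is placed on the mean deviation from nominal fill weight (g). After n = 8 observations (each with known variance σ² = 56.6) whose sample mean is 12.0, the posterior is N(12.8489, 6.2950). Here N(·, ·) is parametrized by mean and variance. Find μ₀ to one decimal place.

With known observation variance, the Normal–Normal posterior has precision τ_n = τ₀ + n/σ² and mean μ_n = (τ₀μ₀ + (n/σ²)x̄)/τ_n.
Here τ₀ = 1/57.1 = 0.017513 and τ_data = 8/56.6 = 0.141343, so τ_n = 0.158856.
Rearranging for μ₀: μ₀ = (μ_n·τ_n − τ_data·x̄)/τ₀ = (12.8489·0.158856 − 0.141343·12.0) / 0.017513 = 0.345009/0.017513 ≈ 19.7.

μ₀ = 19.7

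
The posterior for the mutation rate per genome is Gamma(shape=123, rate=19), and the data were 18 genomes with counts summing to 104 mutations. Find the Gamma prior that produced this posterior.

Gamma(shape=19, rate=1)

A Gamma(α, β) prior (rate parametrization) on a Poisson rate with n observations summing to S gives posterior Gamma(α+S, β+n).
So α = 123 − 104 = 19 and β = 19 − 18 = 1.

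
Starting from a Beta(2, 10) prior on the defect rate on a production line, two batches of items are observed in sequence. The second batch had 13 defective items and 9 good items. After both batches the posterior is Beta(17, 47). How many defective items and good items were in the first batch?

Sequential conjugate updates are equivalent to a single update on the pooled data, so total successes = posterior α − prior α and total failures = posterior β − prior β.
Total across both batches: 17−2=15 defective items, 47−10=37 good items.
Subtract the second batch: 15−13=2 defective items and 37−9=28 good items.

2 defective items and 28 good items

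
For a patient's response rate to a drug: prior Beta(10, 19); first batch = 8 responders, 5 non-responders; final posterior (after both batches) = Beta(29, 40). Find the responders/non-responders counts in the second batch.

Because Beta–binomial updating is additive in the counts, the combined data contributed (α_post−α_prior, β_post−β_prior) successes and failures.
Total across both batches: 29−10=19 responders, 40−19=21 non-responders.
Subtract the first batch: 19−8=11 responders and 21−5=16 non-responders.

11 responders and 16 non-responders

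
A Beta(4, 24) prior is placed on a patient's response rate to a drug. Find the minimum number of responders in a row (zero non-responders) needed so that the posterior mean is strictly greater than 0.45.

k = 16

After k responders and 0 non-responders the posterior is Beta(4+k, 24), with mean (4+k)/(4+24+k).
Set (4+k)/(28+k) > 0.45 and solve: k > (0.45·28 − 4)/(1 − 0.45) = 15.636.
The smallest integer exceeding 15.636 is 16, and checking k=16: (20)/(44) = 0.4545 > 0.45.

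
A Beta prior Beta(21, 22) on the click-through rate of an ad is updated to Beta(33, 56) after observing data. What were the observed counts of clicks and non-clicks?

12 clicks and 34 non-clicks

Under Beta–binomial conjugacy the posterior parameters are (a+s, b+f).
So s = 33 − 21 = 12 and f = 56 − 22 = 34.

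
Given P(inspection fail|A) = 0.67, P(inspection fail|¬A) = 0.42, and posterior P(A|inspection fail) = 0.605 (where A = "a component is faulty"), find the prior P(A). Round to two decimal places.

In odds form, posterior odds = prior odds × likelihood ratio, so prior odds = posterior odds ÷ LR.
Posterior odds = 0.605/(1−0.605) = 1.5316. LR = 0.67/0.42 = 1.5952.
Prior odds = 1.5316/1.5952 = 0.9601, so P(A) = 0.9601/(1+0.9601) ≈ 0.49.

P(A) = 0.49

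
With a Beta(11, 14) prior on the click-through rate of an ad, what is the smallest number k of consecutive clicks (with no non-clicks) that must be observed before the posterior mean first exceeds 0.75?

k = 32

After k clicks and 0 non-clicks the posterior is Beta(11+k, 14), with mean (11+k)/(11+14+k).
Set (11+k)/(25+k) > 0.75 and solve: k > (0.75·25 − 11)/(1 − 0.75) = 31.000.
The smallest integer exceeding 31.000 is 32.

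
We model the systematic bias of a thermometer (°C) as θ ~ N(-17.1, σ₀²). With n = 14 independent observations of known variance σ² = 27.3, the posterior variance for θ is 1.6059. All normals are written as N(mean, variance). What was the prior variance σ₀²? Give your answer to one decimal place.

Posterior precision equals prior precision plus data precision: 1/σ_n² = 1/σ₀² + n/σ².
So 1/σ₀² = 1/1.6059 − 14/27.3 = 0.622704 − 0.512821 = 0.109883.
Hence σ₀² = 1/0.109883 ≈ 9.1.

σ₀² = 9.1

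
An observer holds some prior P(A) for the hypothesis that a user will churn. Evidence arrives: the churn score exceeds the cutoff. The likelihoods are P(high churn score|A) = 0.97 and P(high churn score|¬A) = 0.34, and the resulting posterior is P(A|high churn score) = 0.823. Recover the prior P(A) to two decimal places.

In odds form, posterior odds = prior odds × likelihood ratio, so prior odds = posterior odds ÷ LR.
Posterior odds = 0.823/(1−0.823) = 4.6497. LR = 0.97/0.34 = 2.8529.
Prior odds = 4.6497/2.8529 = 1.6298, so P(A) = 1.6298/(1+1.6298) ≈ 0.62.

P(A) = 0.62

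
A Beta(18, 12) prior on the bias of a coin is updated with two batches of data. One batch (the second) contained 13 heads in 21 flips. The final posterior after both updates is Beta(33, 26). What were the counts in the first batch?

2 heads and 6 tails

Sequential conjugate updates are equivalent to a single update on the pooled data, so total successes = posterior α − prior α and total failures = posterior β − prior β.
Total across both batches: 33−18=15 heads, 26−12=14 tails.
Subtract the second batch: 15−13=2 heads and 14−8=6 tails.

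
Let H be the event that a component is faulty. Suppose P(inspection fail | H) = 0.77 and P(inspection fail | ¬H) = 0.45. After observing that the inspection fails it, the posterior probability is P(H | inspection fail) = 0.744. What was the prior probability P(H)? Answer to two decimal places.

In odds form, posterior odds = prior odds × likelihood ratio, so prior odds = posterior odds ÷ LR.
Posterior odds = 0.744/(1−0.744) = 2.9062. LR = 0.77/0.45 = 1.7111.
Prior odds = 2.9062/1.7111 = 1.6984, so P(H) = 1.6984/(1+1.6984) ≈ 0.63.

P(H) = 0.63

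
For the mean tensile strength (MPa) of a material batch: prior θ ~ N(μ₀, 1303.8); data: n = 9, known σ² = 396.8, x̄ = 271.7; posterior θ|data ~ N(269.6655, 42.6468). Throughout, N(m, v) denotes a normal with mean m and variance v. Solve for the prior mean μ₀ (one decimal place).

The posterior mean is a precision-weighted average: μ_n = (τ₀μ₀ + τ_data·x̄)/(τ₀+τ_data), with τ₀=1/σ₀² and τ_data=n/σ².
Here τ₀ = 1/1303.8 = 0.000767 and τ_data = 9/396.8 = 0.022681, so τ_n = 0.023448.
Rearranging for μ₀: μ₀ = (μ_n·τ_n − τ_data·x̄)/τ₀ = (269.6655·0.023448 − 0.022681·271.7) / 0.000767 = 0.160689/0.000767 ≈ 209.5.

μ₀ = 209.5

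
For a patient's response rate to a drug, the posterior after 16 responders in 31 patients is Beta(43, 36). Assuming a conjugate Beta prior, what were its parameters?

Beta(27, 21)

Beta is conjugate to the binomial likelihood: posterior = Beta(a+s, b+f).
Subtract the data counts: 43−16=27, 36−15=21.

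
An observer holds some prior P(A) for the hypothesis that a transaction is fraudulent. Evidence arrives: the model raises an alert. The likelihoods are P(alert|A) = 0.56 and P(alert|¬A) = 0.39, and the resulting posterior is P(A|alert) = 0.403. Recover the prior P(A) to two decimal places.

P(A) = 0.32

Bayes' rule in odds form gives O(A|E) = O(A)·[P(E|A)/P(E|¬A)], hence O(A) = O(A|E)/LR.
Posterior odds = 0.403/(1−0.403) = 0.6750. LR = 0.56/0.39 = 1.4359.
Prior odds = 0.6750/1.4359 = 0.4701, so P(A) = 0.4701/(1+0.4701) ≈ 0.32.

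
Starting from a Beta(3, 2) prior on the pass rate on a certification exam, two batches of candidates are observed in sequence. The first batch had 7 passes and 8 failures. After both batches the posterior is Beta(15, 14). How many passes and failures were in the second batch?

5 passes and 4 failures

Sequential conjugate updates are equivalent to a single update on the pooled data, so total successes = posterior α − prior α and total failures = posterior β − prior β.
Total across both batches: 15−3=12 passes, 14−2=12 failures.
Subtract the first batch: 12−7=5 passes and 12−8=4 failures.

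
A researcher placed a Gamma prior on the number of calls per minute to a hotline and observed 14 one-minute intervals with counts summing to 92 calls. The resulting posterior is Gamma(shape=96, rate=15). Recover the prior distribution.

Gamma–Poisson conjugacy: posterior shape = α + Σxᵢ, posterior rate = β + n.
So α = 96 − 92 = 4 and β = 15 − 14 = 1.

Gamma(shape=4, rate=1)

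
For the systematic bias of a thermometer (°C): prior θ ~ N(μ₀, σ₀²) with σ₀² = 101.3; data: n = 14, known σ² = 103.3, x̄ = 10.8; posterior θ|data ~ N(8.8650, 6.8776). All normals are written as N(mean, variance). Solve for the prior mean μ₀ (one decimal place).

The posterior mean is a precision-weighted average: μ_n = (τ₀μ₀ + τ_data·x̄)/(τ₀+τ_data), with τ₀=1/σ₀² and τ_data=n/σ².
Here τ₀ = 1/101.3 = 0.009872 and τ_data = 14/103.3 = 0.135528, so τ_n = 0.145400.
Rearranging for μ₀: μ₀ = (μ_n·τ_n − τ_data·x̄)/τ₀ = (8.8650·0.145400 − 0.135528·10.8) / 0.009872 = -0.174731/0.009872 ≈ -17.7.

μ₀ = -17.7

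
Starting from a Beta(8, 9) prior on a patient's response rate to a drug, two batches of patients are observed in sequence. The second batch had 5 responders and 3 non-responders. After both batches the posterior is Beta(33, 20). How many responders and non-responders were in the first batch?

Sequential conjugate updates are equivalent to a single update on the pooled data, so total successes = posterior α − prior α and total failures = posterior β − prior β.
Total across both batches: 33−8=25 responders, 20−9=11 non-responders.
Subtract the second batch: 25−5=20 responders and 11−3=8 non-responders.

20 responders and 8 non-responders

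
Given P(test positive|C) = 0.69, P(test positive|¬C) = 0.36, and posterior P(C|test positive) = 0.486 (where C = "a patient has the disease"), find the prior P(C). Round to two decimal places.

P(C) = 0.33

In odds form, posterior odds = prior odds × likelihood ratio, so prior odds = posterior odds ÷ LR.
Posterior odds = 0.486/(1−0.486) = 0.9455. LR = 0.69/0.36 = 1.9167.
Prior odds = 0.9455/1.9167 = 0.4933, so P(C) = 0.4933/(1+0.4933) ≈ 0.33.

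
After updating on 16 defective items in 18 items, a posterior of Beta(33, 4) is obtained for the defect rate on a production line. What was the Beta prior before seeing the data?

A Beta(a, b) prior with s successes and f failures in binomial data gives a Beta(a+s, b+f) posterior.
Subtract the data counts: 33−16=17, 4−2=2.

Beta(17, 2)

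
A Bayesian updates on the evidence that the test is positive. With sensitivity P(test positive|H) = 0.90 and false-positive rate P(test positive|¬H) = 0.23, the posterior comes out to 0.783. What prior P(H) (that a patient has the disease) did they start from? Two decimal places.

P(H) = 0.48

In odds form, posterior odds = prior odds × likelihood ratio, so prior odds = posterior odds ÷ LR.
Posterior odds = 0.783/(1−0.783) = 3.6083. LR = 0.90/0.23 = 3.9130.
Prior odds = 3.6083/3.9130 = 0.9221, so P(H) = 0.9221/(1+0.9221) ≈ 0.48.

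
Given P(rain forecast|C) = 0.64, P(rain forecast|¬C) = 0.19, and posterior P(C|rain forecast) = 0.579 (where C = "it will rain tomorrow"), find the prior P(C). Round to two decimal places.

Bayes' rule in odds form gives O(C|E) = O(C)·[P(E|C)/P(E|¬C)], hence O(C) = O(C|E)/LR.
Posterior odds = 0.579/(1−0.579) = 1.3753. LR = 0.64/0.19 = 3.3684.
Prior odds = 1.3753/3.3684 = 0.4083, so P(C) = 0.4083/(1+0.4083) ≈ 0.29.

P(C) = 0.29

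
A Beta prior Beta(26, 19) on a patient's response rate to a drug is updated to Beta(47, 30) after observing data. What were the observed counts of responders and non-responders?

21 responders and 11 non-responders

Under Beta–binomial conjugacy the posterior parameters are (a+s, b+f).
Match parameters: s=47−26=21, f=30−19=11.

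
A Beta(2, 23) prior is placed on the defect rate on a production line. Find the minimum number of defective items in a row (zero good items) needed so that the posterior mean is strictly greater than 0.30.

After k defective items and 0 good items the posterior is Beta(2+k, 23), with mean (2+k)/(2+23+k).
Set (2+k)/(25+k) > 0.30 and solve: k > (0.30·25 − 2)/(1 − 0.30) = 7.857.
The smallest integer exceeding 7.857 is 8, and checking k=8: (10)/(33) = 0.3030 > 0.30.

k = 8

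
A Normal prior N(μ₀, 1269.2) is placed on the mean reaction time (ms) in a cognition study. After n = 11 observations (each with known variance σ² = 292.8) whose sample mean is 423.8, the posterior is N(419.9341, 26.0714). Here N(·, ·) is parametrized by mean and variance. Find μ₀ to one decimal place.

μ₀ = 235.6

With known observation variance, the Normal–Normal posterior has precision τ_n = τ₀ + n/σ² and mean μ_n = (τ₀μ₀ + (n/σ²)x̄)/τ_n.
Here τ₀ = 1/1269.2 = 0.000788 and τ_data = 11/292.8 = 0.037568, so τ_n = 0.038356.
Rearranging for μ₀: μ₀ = (μ_n·τ_n − τ_data·x̄)/τ₀ = (419.9341·0.038356 − 0.037568·423.8) / 0.000788 = 0.185674/0.000788 ≈ 235.6.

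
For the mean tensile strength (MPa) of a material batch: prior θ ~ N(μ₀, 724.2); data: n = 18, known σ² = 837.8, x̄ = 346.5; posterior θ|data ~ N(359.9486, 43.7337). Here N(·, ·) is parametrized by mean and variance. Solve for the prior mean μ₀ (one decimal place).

μ₀ = 569.2

With known observation variance, the Normal–Normal posterior has precision τ_n = τ₀ + n/σ² and mean μ_n = (τ₀μ₀ + (n/σ²)x̄)/τ_n.
Here τ₀ = 1/724.2 = 0.001381 and τ_data = 18/837.8 = 0.021485, so τ_n = 0.022866.
Rearranging for μ₀: μ₀ = (μ_n·τ_n − τ_data·x̄)/τ₀ = (359.9486·0.022866 − 0.021485·346.5) / 0.001381 = 0.786032/0.001381 ≈ 569.2.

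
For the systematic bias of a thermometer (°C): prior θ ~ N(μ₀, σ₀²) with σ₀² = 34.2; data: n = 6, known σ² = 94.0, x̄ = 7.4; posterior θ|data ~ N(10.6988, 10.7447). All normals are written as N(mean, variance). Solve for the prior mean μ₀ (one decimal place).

With known observation variance, the Normal–Normal posterior has precision τ_n = τ₀ + n/σ² and mean μ_n = (τ₀μ₀ + (n/σ²)x̄)/τ_n.
Here τ₀ = 1/34.2 = 0.029240 and τ_data = 6/94.0 = 0.063830, so τ_n = 0.093070.
Rearranging for μ₀: μ₀ = (μ_n·τ_n − τ_data·x̄)/τ₀ = (10.6988·0.093070 − 0.063830·7.4) / 0.029240 = 0.523395/0.029240 ≈ 17.9.

μ₀ = 17.9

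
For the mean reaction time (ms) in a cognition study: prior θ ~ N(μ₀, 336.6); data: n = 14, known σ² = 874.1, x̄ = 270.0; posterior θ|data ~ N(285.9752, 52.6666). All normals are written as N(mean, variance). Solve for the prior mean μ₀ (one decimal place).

With known observation variance, the Normal–Normal posterior has precision τ_n = τ₀ + n/σ² and mean μ_n = (τ₀μ₀ + (n/σ²)x̄)/τ_n.
Here τ₀ = 1/336.6 = 0.002971 and τ_data = 14/874.1 = 0.016016, so τ_n = 0.018987.
Rearranging for μ₀: μ₀ = (μ_n·τ_n − τ_data·x̄)/τ₀ = (285.9752·0.018987 − 0.016016·270.0) / 0.002971 = 1.105491/0.002971 ≈ 372.1.

μ₀ = 372.1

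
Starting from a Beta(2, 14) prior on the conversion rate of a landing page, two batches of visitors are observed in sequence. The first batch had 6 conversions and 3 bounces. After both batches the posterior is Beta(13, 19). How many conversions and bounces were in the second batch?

Because Beta–binomial updating is additive in the counts, the combined data contributed (α_post−α_prior, β_post−β_prior) successes and failures.
Total across both batches: 13−2=11 conversions, 19−14=5 bounces.
Subtract the first batch: 11−6=5 conversions and 5−3=2 bounces.

5 conversions and 2 bounces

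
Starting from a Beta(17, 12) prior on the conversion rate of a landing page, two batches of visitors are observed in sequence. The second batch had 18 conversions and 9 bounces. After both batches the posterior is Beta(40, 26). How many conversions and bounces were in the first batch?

5 conversions and 5 bounces

Sequential conjugate updates are equivalent to a single update on the pooled data, so total successes = posterior α − prior α and total failures = posterior β − prior β.
Total across both batches: 40−17=23 conversions, 26−12=14 bounces.
Subtract the second batch: 23−18=5 conversions and 14−9=5 bounces.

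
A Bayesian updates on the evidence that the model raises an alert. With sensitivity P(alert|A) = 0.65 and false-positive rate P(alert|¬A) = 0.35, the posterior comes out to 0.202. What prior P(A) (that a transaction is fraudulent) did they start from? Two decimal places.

P(A) = 0.12

Bayes' rule in odds form gives O(A|E) = O(A)·[P(E|A)/P(E|¬A)], hence O(A) = O(A|E)/LR.
Posterior odds = 0.202/(1−0.202) = 0.2531. LR = 0.65/0.35 = 1.8571.
Prior odds = 0.2531/1.8571 = 0.1363, so P(A) = 0.1363/(1+0.1363) ≈ 0.12.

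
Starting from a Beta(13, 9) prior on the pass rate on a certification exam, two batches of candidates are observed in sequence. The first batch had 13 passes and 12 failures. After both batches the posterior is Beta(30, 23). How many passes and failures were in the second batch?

4 passes and 2 failures

Sequential conjugate updates are equivalent to a single update on the pooled data, so total successes = posterior α − prior α and total failures = posterior β − prior β.
Total across both batches: 30−13=17 passes, 23−9=14 failures.
Subtract the first batch: 17−13=4 passes and 14−12=2 failures.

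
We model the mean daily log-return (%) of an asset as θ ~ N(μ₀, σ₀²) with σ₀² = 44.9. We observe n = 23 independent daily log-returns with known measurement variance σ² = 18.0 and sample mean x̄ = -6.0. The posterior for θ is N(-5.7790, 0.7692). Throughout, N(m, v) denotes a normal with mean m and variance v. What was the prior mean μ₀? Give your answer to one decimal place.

μ₀ = 6.9

With known observation variance, the Normal–Normal posterior has precision τ_n = τ₀ + n/σ² and mean μ_n = (τ₀μ₀ + (n/σ²)x̄)/τ_n.
Here τ₀ = 1/44.9 = 0.022272 and τ_data = 23/18.0 = 1.277778, so τ_n = 1.300050.
Rearranging for μ₀: μ₀ = (μ_n·τ_n − τ_data·x̄)/τ₀ = (-5.7790·1.300050 − 1.277778·-6.0) / 0.022272 = 0.153679/0.022272 ≈ 6.9.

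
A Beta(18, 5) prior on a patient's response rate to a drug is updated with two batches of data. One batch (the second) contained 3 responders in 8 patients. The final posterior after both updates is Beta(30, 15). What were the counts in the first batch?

Because Beta–binomial updating is additive in the counts, the combined data contributed (α_post−α_prior, β_post−β_prior) successes and failures.
Total across both batches: 30−18=12 responders, 15−5=10 non-responders.
Subtract the second batch: 12−3=9 responders and 10−5=5 non-responders.

9 responders and 5 non-responders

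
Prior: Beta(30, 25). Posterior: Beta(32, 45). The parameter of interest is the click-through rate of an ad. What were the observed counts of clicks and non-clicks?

Under Beta–binomial conjugacy the posterior parameters are (a+s, b+f).
Match parameters: s=32−30=2, f=45−25=20.

2 clicks and 20 non-clicks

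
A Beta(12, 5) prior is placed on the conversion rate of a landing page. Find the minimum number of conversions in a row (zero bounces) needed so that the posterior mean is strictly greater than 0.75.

k = 4

After k conversions and 0 bounces the posterior is Beta(12+k, 5), with mean (12+k)/(12+5+k).
Set (12+k)/(17+k) > 0.75 and solve: k > (0.75·17 − 12)/(1 − 0.75) = 3.000.
The smallest integer exceeding 3.000 is 4, and checking k=4: (16)/(21) = 0.7619 > 0.75.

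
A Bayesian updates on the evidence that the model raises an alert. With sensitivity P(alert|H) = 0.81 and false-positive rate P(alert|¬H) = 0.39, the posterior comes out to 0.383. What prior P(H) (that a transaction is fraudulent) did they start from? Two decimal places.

P(H) = 0.23

Bayes' rule in odds form gives O(H|E) = O(H)·[P(E|H)/P(E|¬H)], hence O(H) = O(H|E)/LR.
Posterior odds = 0.383/(1−0.383) = 0.6207. LR = 0.81/0.39 = 2.0769.
Prior odds = 0.6207/2.0769 = 0.2989, so P(H) = 0.2989/(1+0.2989) ≈ 0.23.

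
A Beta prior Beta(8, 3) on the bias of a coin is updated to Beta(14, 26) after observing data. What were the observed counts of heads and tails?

Beta is conjugate to the binomial likelihood: posterior = Beta(α+s, β+f).
Match parameters: s=14−8=6, f=26−3=23.

6 heads and 23 tails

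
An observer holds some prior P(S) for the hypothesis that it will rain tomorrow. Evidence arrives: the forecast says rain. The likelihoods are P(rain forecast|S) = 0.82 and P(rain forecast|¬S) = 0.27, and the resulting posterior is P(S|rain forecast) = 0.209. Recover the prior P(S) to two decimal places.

P(S) = 0.08

Bayes' rule in odds form gives O(S|E) = O(S)·[P(E|S)/P(E|¬S)], hence O(S) = O(S|E)/LR.
Posterior odds = 0.209/(1−0.209) = 0.2642. LR = 0.82/0.27 = 3.0370.
Prior odds = 0.2642/3.0370 = 0.0870, so P(S) = 0.0870/(1+0.0870) ≈ 0.08.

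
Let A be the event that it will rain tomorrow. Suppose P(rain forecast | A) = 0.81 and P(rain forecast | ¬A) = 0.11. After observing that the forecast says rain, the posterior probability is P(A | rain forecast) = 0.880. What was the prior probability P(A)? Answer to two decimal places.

Bayes' rule in odds form gives O(A|E) = O(A)·[P(E|A)/P(E|¬A)], hence O(A) = O(A|E)/LR.
Posterior odds = 0.880/(1−0.880) = 7.3333. LR = 0.81/0.11 = 7.3636.
Prior odds = 7.3333/7.3636 = 0.9959, so P(A) = 0.9959/(1+0.9959) ≈ 0.50.

P(A) = 0.50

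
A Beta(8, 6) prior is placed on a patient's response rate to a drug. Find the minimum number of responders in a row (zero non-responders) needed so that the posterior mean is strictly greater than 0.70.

After k responders and 0 non-responders the posterior is Beta(8+k, 6), with mean (8+k)/(8+6+k).
Set (8+k)/(14+k) > 0.70 and solve: k > (0.70·14 − 8)/(1 − 0.70) = 6.000.
The smallest integer exceeding 6.000 is 7.

k = 7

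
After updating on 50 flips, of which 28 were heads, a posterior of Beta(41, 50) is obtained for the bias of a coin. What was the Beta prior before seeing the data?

Beta(13, 28)

Beta is conjugate to the binomial likelihood: posterior = Beta(α+s, β+f).
So α = 41 − 28 = 13 and β = 50 − 22 = 28.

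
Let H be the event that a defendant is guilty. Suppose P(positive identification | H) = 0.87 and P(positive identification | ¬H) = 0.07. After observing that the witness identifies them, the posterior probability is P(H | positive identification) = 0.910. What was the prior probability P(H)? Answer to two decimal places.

Bayes' rule in odds form gives O(H|E) = O(H)·[P(E|H)/P(E|¬H)], hence O(H) = O(H|E)/LR.
Posterior odds = 0.910/(1−0.910) = 10.1111. LR = 0.87/0.07 = 12.4286.
Prior odds = 10.1111/12.4286 = 0.8135, so P(H) = 0.8135/(1+0.8135) ≈ 0.45.

P(H) = 0.45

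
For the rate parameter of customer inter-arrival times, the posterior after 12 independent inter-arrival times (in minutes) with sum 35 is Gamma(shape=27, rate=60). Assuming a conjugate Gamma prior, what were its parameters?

Gamma–exponential conjugacy: posterior shape = α + n, posterior rate = β + Σtᵢ.
So α = 27 − 12 = 15 and β = 60 − 35 = 25.

Gamma(shape=15, rate=25)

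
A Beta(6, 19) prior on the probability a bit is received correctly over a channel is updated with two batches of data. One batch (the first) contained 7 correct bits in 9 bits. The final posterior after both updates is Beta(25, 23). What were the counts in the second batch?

12 correct bits and 2 errors

Sequential conjugate updates are equivalent to a single update on the pooled data, so total successes = posterior α − prior α and total failures = posterior β − prior β.
Total across both batches: 25−6=19 correct bits, 23−19=4 errors.
Subtract the first batch: 19−7=12 correct bits and 4−2=2 errors.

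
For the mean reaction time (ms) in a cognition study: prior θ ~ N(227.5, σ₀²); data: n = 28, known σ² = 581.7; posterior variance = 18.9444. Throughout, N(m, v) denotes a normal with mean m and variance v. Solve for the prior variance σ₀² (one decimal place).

σ₀² = 215.0

Posterior precision equals prior precision plus data precision: 1/σ_n² = 1/σ₀² + n/σ².
So 1/σ₀² = 1/18.9444 − 28/581.7 = 0.052786 − 0.048135 = 0.004651.
Hence σ₀² = 1/0.004651 ≈ 215.0.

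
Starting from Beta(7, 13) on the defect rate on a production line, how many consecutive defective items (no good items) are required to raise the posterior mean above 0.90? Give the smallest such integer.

After k defective items and 0 good items the posterior is Beta(7+k, 13), with mean (7+k)/(7+13+k).
Set (7+k)/(20+k) > 0.90 and solve: k > (0.90·20 − 7)/(1 − 0.90) = 110.000.
The smallest integer exceeding 110.000 is 111.

k = 111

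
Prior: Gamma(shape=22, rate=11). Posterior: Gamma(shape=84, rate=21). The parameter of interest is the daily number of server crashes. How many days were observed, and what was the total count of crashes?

n = 10 days with total 62 crashes

A Gamma(α, β) prior (rate parametrization) on a Poisson rate with n observations summing to S gives posterior Gamma(α+S, β+n).
Matching: Σxᵢ = 84 − 22 = 62 and n = 21 − 11 = 10.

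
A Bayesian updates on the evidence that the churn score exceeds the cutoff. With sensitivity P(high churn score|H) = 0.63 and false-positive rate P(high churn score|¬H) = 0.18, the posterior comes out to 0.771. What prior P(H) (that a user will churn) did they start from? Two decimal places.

In odds form, posterior odds = prior odds × likelihood ratio, so prior odds = posterior odds ÷ LR.
Posterior odds = 0.771/(1−0.771) = 3.3668. LR = 0.63/0.18 = 3.5000.
Prior odds = 3.3668/3.5000 = 0.9619, so P(H) = 0.9619/(1+0.9619) ≈ 0.49.

P(H) = 0.49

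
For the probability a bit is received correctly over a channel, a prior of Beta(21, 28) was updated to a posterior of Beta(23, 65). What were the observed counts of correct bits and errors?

Under Beta–binomial conjugacy the posterior parameters are (a+s, b+f).
Match parameters: s=23−21=2, f=65−28=37.

2 correct bits and 37 errors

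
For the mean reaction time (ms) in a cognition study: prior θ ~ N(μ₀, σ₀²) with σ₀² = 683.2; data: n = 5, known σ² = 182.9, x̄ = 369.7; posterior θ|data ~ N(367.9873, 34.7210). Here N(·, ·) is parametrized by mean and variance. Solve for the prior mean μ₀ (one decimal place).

μ₀ = 336.0

With known observation variance, the Normal–Normal posterior has precision τ_n = τ₀ + n/σ² and mean μ_n = (τ₀μ₀ + (n/σ²)x̄)/τ_n.
Here τ₀ = 1/683.2 = 0.001464 and τ_data = 5/182.9 = 0.027337, so τ_n = 0.028801.
Rearranging for μ₀: μ₀ = (μ_n·τ_n − τ_data·x̄)/τ₀ = (367.9873·0.028801 − 0.027337·369.7) / 0.001464 = 0.491913/0.001464 ≈ 336.0.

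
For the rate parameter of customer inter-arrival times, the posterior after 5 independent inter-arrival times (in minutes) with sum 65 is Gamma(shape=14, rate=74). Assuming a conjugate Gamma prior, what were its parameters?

Gamma–exponential conjugacy: posterior shape = α + n, posterior rate = β + Σtᵢ.
So α = 14 − 5 = 9 and β = 74 − 65 = 9.

Gamma(shape=9, rate=9)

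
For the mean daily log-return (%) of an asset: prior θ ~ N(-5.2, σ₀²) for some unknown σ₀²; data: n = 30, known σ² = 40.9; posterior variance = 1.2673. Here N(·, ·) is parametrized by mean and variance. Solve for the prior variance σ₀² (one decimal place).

For the Normal–Normal model with known σ², precisions add: τ_n = τ₀ + n/σ².
So 1/σ₀² = 1/1.2673 − 30/40.9 = 0.789079 − 0.733496 = 0.055583.
Hence σ₀² = 1/0.055583 ≈ 18.0.

σ₀² = 18.0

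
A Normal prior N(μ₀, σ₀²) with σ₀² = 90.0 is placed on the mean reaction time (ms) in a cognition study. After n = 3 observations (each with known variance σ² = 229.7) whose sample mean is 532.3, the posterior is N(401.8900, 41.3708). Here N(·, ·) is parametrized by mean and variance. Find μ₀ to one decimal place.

μ₀ = 248.6

With known observation variance, the Normal–Normal posterior has precision τ_n = τ₀ + n/σ² and mean μ_n = (τ₀μ₀ + (n/σ²)x̄)/τ_n.
Here τ₀ = 1/90.0 = 0.011111 and τ_data = 3/229.7 = 0.013061, so τ_n = 0.024172.
Rearranging for μ₀: μ₀ = (μ_n·τ_n − τ_data·x̄)/τ₀ = (401.8900·0.024172 − 0.013061·532.3) / 0.011111 = 2.762115/0.011111 ≈ 248.6.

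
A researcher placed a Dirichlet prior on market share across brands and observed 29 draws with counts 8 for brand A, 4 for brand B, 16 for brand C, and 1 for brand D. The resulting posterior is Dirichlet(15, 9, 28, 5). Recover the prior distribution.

Dirichlet(7, 5, 12, 4)

For a Dirichlet(α) prior with multinomial counts c, the posterior is Dirichlet(α + c) componentwise.
Subtract each count from the matching posterior parameter: 15−8=7, 9−4=5, 28−16=12, 5−1=4.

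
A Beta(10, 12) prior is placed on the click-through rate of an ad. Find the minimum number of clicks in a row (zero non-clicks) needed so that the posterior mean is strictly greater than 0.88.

After k clicks and 0 non-clicks the posterior is Beta(10+k, 12), with mean (10+k)/(10+12+k).
Set (10+k)/(22+k) > 0.88 and solve: k > (0.88·22 − 10)/(1 − 0.88) = 78.000.
The smallest integer exceeding 78.000 is 79, and checking k=79: (89)/(101) = 0.8812 > 0.88.

k = 79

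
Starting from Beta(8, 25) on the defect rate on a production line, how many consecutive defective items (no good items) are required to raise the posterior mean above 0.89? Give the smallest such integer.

After k defective items and 0 good items the posterior is Beta(8+k, 25), with mean (8+k)/(8+25+k).
Set (8+k)/(33+k) > 0.89 and solve: k > (0.89·33 − 8)/(1 − 0.89) = 194.273.
The smallest integer exceeding 194.273 is 195.

k = 195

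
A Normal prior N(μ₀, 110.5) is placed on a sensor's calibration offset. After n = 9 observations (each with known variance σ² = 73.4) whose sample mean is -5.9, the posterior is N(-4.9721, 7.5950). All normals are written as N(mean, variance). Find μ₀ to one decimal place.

The posterior mean is a precision-weighted average: μ_n = (τ₀μ₀ + τ_data·x̄)/(τ₀+τ_data), with τ₀=1/σ₀² and τ_data=n/σ².
Here τ₀ = 1/110.5 = 0.009050 and τ_data = 9/73.4 = 0.122616, so τ_n = 0.131666.
Rearranging for μ₀: μ₀ = (μ_n·τ_n − τ_data·x̄)/τ₀ = (-4.9721·0.131666 − 0.122616·-5.9) / 0.009050 = 0.068778/0.009050 ≈ 7.6.

μ₀ = 7.6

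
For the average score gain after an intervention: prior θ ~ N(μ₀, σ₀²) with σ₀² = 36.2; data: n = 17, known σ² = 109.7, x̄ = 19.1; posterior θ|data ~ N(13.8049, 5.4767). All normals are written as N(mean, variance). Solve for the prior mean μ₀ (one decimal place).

The posterior mean is a precision-weighted average: μ_n = (τ₀μ₀ + τ_data·x̄)/(τ₀+τ_data), with τ₀=1/σ₀² and τ_data=n/σ².
Here τ₀ = 1/36.2 = 0.027624 and τ_data = 17/109.7 = 0.154968, so τ_n = 0.182592.
Rearranging for μ₀: μ₀ = (μ_n·τ_n − τ_data·x̄)/τ₀ = (13.8049·0.182592 − 0.154968·19.1) / 0.027624 = -0.439224/0.027624 ≈ -15.9.

μ₀ = -15.9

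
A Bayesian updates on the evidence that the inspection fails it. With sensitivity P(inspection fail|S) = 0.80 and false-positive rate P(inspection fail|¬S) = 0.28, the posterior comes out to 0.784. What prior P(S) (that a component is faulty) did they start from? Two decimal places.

P(S) = 0.56

Bayes' rule in odds form gives O(S|E) = O(S)·[P(E|S)/P(E|¬S)], hence O(S) = O(S|E)/LR.
Posterior odds = 0.784/(1−0.784) = 3.6296. LR = 0.80/0.28 = 2.8571.
Prior odds = 3.6296/2.8571 = 1.2704, so P(S) = 1.2704/(1+1.2704) ≈ 0.56.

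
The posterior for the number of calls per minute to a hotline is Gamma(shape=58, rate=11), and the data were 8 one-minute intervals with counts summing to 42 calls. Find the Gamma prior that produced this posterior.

A Gamma(α, β) prior (rate parametrization) on a Poisson rate with n observations summing to S gives posterior Gamma(α+S, β+n).
So α = 58 − 42 = 16 and β = 11 − 8 = 3.

Gamma(shape=16, rate=3)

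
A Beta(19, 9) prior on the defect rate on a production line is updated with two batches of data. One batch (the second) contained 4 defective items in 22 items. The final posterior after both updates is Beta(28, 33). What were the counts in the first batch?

Sequential conjugate updates are equivalent to a single update on the pooled data, so total successes = posterior α − prior α and total failures = posterior β − prior β.
Total across both batches: 28−19=9 defective items, 33−9=24 good items.
Subtract the second batch: 9−4=5 defective items and 24−18=6 good items.

5 defective items and 6 good items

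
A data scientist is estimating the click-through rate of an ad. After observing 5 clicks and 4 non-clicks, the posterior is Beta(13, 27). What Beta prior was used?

Under Beta–binomial conjugacy the posterior parameters are (a+s, b+f).
So a = 13 − 5 = 8 and b = 27 − 4 = 23.

Beta(8, 23)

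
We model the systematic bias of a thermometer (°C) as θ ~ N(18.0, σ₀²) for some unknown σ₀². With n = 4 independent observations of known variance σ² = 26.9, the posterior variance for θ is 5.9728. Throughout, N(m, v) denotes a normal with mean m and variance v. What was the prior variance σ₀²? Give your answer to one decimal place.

For the Normal–Normal model with known σ², precisions add: τ_n = τ₀ + n/σ².
So 1/σ₀² = 1/5.9728 − 4/26.9 = 0.167426 − 0.148699 = 0.018727.
Hence σ₀² = 1/0.018727 ≈ 53.4.

σ₀² = 53.4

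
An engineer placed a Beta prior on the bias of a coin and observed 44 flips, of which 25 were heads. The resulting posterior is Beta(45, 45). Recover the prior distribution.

Beta(20, 26)

A Beta(α, β) prior with s successes and f failures in binomial data gives a Beta(α+s, β+f) posterior.
So α = 45 − 25 = 20 and β = 45 − 19 = 26.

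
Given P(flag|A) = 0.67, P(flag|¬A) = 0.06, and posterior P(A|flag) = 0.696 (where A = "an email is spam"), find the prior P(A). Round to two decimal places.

In odds form, posterior odds = prior odds × likelihood ratio, so prior odds = posterior odds ÷ LR.
Posterior odds = 0.696/(1−0.696) = 2.2895. LR = 0.67/0.06 = 11.1667.
Prior odds = 2.2895/11.1667 = 0.2050, so P(A) = 0.2050/(1+0.2050) ≈ 0.17.

P(A) = 0.17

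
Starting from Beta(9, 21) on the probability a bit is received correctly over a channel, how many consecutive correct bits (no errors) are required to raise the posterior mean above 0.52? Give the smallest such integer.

k = 14

After k correct bits and 0 errors the posterior is Beta(9+k, 21), with mean (9+k)/(9+21+k).
Set (9+k)/(30+k) > 0.52 and solve: k > (0.52·30 − 9)/(1 − 0.52) = 13.750.
The smallest integer exceeding 13.750 is 14, and checking k=14: (23)/(44) = 0.5227 > 0.52.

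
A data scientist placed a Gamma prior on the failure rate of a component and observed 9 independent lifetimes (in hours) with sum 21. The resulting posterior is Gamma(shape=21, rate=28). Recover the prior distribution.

Gamma(shape=12, rate=7)

For an exponential likelihood with a Gamma(α, β) prior on the rate, n observations with total T give posterior Gamma(α+n, β+T).
So α = 21 − 9 = 12 and β = 28 − 21 = 7.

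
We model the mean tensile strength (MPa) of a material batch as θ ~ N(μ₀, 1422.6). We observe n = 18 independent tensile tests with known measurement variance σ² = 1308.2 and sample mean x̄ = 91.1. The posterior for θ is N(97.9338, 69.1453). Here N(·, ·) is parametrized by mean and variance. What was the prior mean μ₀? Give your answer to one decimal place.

With known observation variance, the Normal–Normal posterior has precision τ_n = τ₀ + n/σ² and mean μ_n = (τ₀μ₀ + (n/σ²)x̄)/τ_n.
Here τ₀ = 1/1422.6 = 0.000703 and τ_data = 18/1308.2 = 0.013759, so τ_n = 0.014462.
Rearranging for μ₀: μ₀ = (μ_n·τ_n − τ_data·x̄)/τ₀ = (97.9338·0.014462 − 0.013759·91.1) / 0.000703 = 0.162874/0.000703 ≈ 231.7.

μ₀ = 231.7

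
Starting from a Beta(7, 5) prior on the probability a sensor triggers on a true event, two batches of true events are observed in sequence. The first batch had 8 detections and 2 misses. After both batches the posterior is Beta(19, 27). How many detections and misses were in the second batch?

Sequential conjugate updates are equivalent to a single update on the pooled data, so total successes = posterior α − prior α and total failures = posterior β − prior β.
Total across both batches: 19−7=12 detections, 27−5=22 misses.
Subtract the first batch: 12−8=4 detections and 22−2=20 misses.

4 detections and 20 misses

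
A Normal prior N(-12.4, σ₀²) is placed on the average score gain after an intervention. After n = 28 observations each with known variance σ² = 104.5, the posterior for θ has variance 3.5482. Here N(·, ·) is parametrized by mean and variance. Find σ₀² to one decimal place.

σ₀² = 72.0

Posterior precision equals prior precision plus data precision: 1/σ_n² = 1/σ₀² + n/σ².
So 1/σ₀² = 1/3.5482 − 28/104.5 = 0.281833 − 0.267943 = 0.013890.
Hence σ₀² = 1/0.013890 ≈ 72.0.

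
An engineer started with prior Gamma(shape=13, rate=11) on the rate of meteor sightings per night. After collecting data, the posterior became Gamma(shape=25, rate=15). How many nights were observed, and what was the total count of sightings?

A Gamma(α, β) prior (rate parametrization) on a Poisson rate with n observations summing to S gives posterior Gamma(α+S, β+n).
Matching: Σxᵢ = 25 − 13 = 12 and n = 15 − 11 = 4.

n = 4 nights with total 12 sightings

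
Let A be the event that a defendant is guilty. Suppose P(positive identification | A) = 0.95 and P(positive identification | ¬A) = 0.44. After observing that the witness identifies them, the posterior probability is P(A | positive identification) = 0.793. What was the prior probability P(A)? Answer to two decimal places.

In odds form, posterior odds = prior odds × likelihood ratio, so prior odds = posterior odds ÷ LR.
Posterior odds = 0.793/(1−0.793) = 3.8309. LR = 0.95/0.44 = 2.1591.
Prior odds = 3.8309/2.1591 = 1.7743, so P(A) = 1.7743/(1+1.7743) ≈ 0.64.

P(A) = 0.64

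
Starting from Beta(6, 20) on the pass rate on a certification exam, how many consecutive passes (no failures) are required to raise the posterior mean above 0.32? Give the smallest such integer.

After k passes and 0 failures the posterior is Beta(6+k, 20), with mean (6+k)/(6+20+k).
Set (6+k)/(26+k) > 0.32 and solve: k > (0.32·26 − 6)/(1 − 0.32) = 3.412.
The smallest integer exceeding 3.412 is 4, and checking k=4: (10)/(30) = 0.3333 > 0.32.

k = 4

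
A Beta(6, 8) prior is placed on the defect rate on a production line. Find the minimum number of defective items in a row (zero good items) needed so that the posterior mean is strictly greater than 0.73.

After k defective items and 0 good items the posterior is Beta(6+k, 8), with mean (6+k)/(6+8+k).
Set (6+k)/(14+k) > 0.73 and solve: k > (0.73·14 − 6)/(1 − 0.73) = 15.630.
The smallest integer exceeding 15.630 is 16, and checking k=16: (22)/(30) = 0.7333 > 0.73.

k = 16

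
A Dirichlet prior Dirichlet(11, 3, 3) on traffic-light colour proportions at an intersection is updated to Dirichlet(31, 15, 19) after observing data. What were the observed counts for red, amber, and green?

counts (20, 12, 16)

For a Dirichlet(α) prior with multinomial counts c, the posterior is Dirichlet(α + c) componentwise.
Counts are posterior − prior componentwise: 31−11=20, 15−3=12, 19−3=16.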